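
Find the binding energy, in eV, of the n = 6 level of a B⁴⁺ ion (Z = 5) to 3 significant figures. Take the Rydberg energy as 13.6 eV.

9.44 eV

E_n = −13.6 Z²/n² = −340.0/n² eV for Z = 5.
E_6 = −340.0/36 = −9.44 eV, so ionization (to E = 0) requires 9.44 eV.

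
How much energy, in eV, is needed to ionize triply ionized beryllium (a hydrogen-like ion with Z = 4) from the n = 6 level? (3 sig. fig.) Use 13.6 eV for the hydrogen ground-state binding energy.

6.04 eV

E_n = −13.6 Z²/n² = −217.6/n² eV for Z = 4.
E_6 = −217.6/36 = −6.04 eV, so ionization (to E = 0) requires 6.04 eV.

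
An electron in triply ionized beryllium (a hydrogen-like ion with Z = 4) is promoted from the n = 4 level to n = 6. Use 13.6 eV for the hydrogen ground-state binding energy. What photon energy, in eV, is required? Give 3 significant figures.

The Bohr energies scale as Z², so for Z = 4: E_n = −217.6/n² eV.
E_6 = −217.6/36 = −6.044 eV and E_4 = −217.6/16 = −13.60 eV.
The photon energy is |E_6 − E_4| = 7.56 eV.

7.56 eV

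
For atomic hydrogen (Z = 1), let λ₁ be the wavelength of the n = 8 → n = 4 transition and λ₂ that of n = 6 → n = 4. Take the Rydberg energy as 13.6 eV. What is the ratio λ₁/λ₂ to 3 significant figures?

0.741

λ ∝ 1/ΔE ∝ 1/(1/n_f² − 1/n_i²), and the Z² and hc factors cancel in the ratio.
λ₁/λ₂ = (1/4² − 1/6²)/(1/4² − 1/8²) = 0.03472/0.04688 = 0.741.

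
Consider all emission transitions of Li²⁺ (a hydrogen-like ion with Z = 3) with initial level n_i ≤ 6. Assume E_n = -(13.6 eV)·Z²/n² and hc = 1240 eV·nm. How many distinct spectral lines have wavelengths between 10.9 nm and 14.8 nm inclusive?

2

Enumerate all n_i → n_f pairs with 1 ≤ n_f < n_i ≤ 6 and compute λ = 1240 / [13.6·9·(1/n_f² − 1/n_i²)].
Lines falling in [10.9, 14.8] nm: 3→1 (11.40 nm), 2→1 (13.51 nm).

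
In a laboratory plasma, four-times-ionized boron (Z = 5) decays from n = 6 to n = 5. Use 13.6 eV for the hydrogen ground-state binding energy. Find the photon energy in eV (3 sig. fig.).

The Bohr energies scale as Z², so for Z = 5: E_n = −340.0/n² eV.
E_6 = −340.0/36 = −9.444 eV and E_5 = −340.0/25 = −13.60 eV.
The photon energy is |E_6 − E_5| = 4.16 eV.

4.16 eV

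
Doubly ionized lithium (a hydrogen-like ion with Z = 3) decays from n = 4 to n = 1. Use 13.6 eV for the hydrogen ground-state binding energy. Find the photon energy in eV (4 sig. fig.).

The Bohr energies scale as Z², so for Z = 3: E_n = −122.4/n² eV.
E_4 = −122.4/16 = −7.650 eV and E_1 = −122.4/1 = −122.4 eV.
The photon energy is |E_4 − E_1| = 114.8 eV.

114.8 eV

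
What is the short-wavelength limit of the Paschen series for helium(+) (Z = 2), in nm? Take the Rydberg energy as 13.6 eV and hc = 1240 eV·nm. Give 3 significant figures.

205 nm

The Paschen series has lower level n_f = 3; the series limit corresponds to n_i → ∞.
ΔE_max = 13.6 × 4 / 3² = 6.044 eV.
λ_min = 1240 / 6.044 = 205 nm.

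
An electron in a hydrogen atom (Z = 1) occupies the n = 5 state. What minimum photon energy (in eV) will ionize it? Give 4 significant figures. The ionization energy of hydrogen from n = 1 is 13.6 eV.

0.5440 eV

E_5 = −13.60/25 = −0.5440 eV, so ionization (to E = 0) requires 0.5440 eV.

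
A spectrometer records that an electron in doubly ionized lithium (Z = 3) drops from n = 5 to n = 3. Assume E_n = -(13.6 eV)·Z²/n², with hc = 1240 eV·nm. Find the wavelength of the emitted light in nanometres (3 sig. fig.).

142 nm

For Z = 3 the level energies scale as Z², so the effective Rydberg energy is 13.6 × 9 = 122.4 eV.
ΔE = 122.4 × (1/3² − 1/5²) = 122.4 × 0.07111 = 8.704 eV.
λ = hc/ΔE = 1240 / 8.704 = 142 nm.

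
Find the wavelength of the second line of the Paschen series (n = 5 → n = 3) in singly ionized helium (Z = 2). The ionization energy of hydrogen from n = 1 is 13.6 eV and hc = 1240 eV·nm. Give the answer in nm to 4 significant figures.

The Paschen series terminates on n_f = 3; the second line has n_i = 3+2 = 5.
ΔE = 54.40 × (1/3² − 1/5²) = 3.868 eV.
λ = 1240 / 3.868 = 320.5 nm.

320.5 nm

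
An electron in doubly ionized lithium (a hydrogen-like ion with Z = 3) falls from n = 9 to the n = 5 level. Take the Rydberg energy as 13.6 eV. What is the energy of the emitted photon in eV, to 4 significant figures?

The Bohr energies scale as Z², so for Z = 3: E_n = −122.4/n² eV.
E_9 = −122.4/81 = −1.511 eV and E_5 = −122.4/25 = −4.896 eV.
The photon energy is |E_9 − E_5| = 3.385 eV.

3.385 eV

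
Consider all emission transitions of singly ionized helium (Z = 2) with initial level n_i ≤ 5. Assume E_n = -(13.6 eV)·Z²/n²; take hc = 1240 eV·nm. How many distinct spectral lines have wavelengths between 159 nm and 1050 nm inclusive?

Enumerate all n_i → n_f pairs with 1 ≤ n_f < n_i ≤ 5 and compute λ = 1240 / [13.6·4·(1/n_f² − 1/n_i²)].
Lines falling in [159, 1050] nm: 3→2 (164.1 nm), 5→3 (320.5 nm), 4→3 (468.9 nm), 5→4 (1013 nm).

4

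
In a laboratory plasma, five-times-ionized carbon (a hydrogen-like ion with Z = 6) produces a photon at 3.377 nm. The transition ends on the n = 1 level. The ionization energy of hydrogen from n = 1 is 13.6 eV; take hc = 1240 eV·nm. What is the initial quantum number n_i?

n_i = 2

The photon energy is ΔE = hc/λ = 1240 / 3.377 = 367.2 eV.
With Z = 6, ΔE = 489.6 × (1/n_f² − 1/n_i²), so 1/n_f² − 1/n_i² = 0.7500.
With n_f = 1: 1/n_i² = 1/1 − 0.7500 = 0.2500, so n_i ≈ 2.00.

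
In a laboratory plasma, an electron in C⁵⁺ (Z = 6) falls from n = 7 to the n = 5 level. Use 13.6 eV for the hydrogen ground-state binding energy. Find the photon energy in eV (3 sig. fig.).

9.59 eV

The Bohr energies scale as Z², so for Z = 6: E_n = −489.6/n² eV.
E_7 = −489.6/49 = −9.992 eV and E_5 = −489.6/25 = −19.58 eV.
The photon energy is |E_7 − E_5| = 9.59 eV.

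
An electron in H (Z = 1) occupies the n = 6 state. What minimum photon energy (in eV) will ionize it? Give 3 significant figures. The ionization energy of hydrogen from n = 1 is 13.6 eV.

0.378 eV

E_6 = −13.60/36 = −0.378 eV, so ionization (to E = 0) requires 0.378 eV.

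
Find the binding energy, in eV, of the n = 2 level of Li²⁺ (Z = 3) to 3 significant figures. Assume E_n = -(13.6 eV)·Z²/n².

30.6 eV

E_n = −13.6 Z²/n² = −122.4/n² eV for Z = 3.
E_2 = −122.4/4 = −30.6 eV, so ionization (to E = 0) requires 30.6 eV.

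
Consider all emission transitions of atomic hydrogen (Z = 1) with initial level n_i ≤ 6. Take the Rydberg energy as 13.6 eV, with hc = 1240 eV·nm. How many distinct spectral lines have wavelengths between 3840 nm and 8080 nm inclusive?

2

Enumerate all n_i → n_f pairs with 1 ≤ n_f < n_i ≤ 6 and compute λ = 1240 / [13.6·1·(1/n_f² − 1/n_i²)].
Lines falling in [3840, 8080] nm: 5→4 (4052 nm), 6→5 (7460 nm).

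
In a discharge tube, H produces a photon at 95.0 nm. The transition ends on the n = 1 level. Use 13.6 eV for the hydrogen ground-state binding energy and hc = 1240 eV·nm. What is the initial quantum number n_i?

The photon energy is ΔE = hc/λ = 1240 / 95.0 = 13.05 eV.
With Z = 1, ΔE = 13.60 × (1/n_f² − 1/n_i²), so 1/n_f² − 1/n_i² = 0.9598.
With n_f = 1: 1/n_i² = 1/1 − 0.9598 = 0.04025, so n_i ≈ 4.98.

n_i = 5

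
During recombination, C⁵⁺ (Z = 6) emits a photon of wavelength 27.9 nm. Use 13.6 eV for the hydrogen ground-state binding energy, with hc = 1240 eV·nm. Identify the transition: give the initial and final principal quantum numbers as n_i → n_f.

n_i = 7, n_f = 3

The photon energy is ΔE = hc/λ = 1240 / 27.9 = 44.44 eV.
With Z = 6, ΔE = 489.6 × (1/n_f² − 1/n_i²), so 1/n_f² − 1/n_i² = 0.09078.
Trying n_f = 3 gives 1/n_i² = 0.02033, i.e. n_i ≈ 7; this pair matches.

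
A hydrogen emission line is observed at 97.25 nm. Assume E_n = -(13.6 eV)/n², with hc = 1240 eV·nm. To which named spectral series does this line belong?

ΔE = 1240/97.25 = 12.75 eV.
This matches 13.6 × (1/1² − 1/4²), so n_f = 1: the Lyman series.

Lyman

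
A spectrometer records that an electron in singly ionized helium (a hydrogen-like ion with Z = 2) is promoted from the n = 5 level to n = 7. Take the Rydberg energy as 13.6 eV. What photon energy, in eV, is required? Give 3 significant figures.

The Bohr energies scale as Z², so for Z = 2: E_n = −54.40/n² eV.
E_7 = −54.40/49 = −1.110 eV and E_5 = −54.40/25 = −2.176 eV.
The photon energy is |E_7 − E_5| = 1.07 eV.

1.07 eV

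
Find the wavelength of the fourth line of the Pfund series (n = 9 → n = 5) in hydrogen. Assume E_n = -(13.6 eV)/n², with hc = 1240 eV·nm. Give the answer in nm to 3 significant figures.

The Pfund series terminates on n_f = 5; the fourth line has n_i = 5+4 = 9.
ΔE = 13.60 × (1/5² − 1/9²) = 0.3761 eV.
λ = 1240 / 0.3761 = 3300 nm.

3300 nm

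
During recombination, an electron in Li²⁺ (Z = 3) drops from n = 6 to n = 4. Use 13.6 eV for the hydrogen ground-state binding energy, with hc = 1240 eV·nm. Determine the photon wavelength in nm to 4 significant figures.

For Z = 3 the level energies scale as Z², so the effective Rydberg energy is 13.6 × 9 = 122.4 eV.
ΔE = 122.4 × (1/4² − 1/6²) = 122.4 × 0.03472 = 4.250 eV.
λ = hc/ΔE = 1240 / 4.250 = 291.8 nm.

291.8 nm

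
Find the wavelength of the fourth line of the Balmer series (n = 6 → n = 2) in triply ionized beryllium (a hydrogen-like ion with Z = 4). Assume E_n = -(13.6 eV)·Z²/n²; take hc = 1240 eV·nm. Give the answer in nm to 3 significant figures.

25.6 nm

The Balmer series terminates on n_f = 2; the fourth line has n_i = 2+4 = 6.
ΔE = 217.6 × (1/2² − 1/6²) = 48.36 eV.
λ = 1240 / 48.36 = 25.6 nm.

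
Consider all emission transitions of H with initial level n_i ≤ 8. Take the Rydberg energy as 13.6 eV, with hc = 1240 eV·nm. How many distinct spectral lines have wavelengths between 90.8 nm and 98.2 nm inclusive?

Enumerate all n_i → n_f pairs with 1 ≤ n_f < n_i ≤ 8 and compute λ = 1240 / [13.6·1·(1/n_f² − 1/n_i²)].
Lines falling in [90.8, 98.2] nm: 8→1 (92.62 nm), 7→1 (93.08 nm), 6→1 (93.78 nm), 5→1 (94.98 nm), 4→1 (97.25 nm).

5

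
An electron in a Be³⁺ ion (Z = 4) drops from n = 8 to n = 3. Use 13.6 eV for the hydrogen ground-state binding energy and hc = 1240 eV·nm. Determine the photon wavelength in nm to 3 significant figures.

For Z = 4 the level energies scale as Z², so the effective Rydberg energy is 13.6 × 16 = 217.6 eV.
ΔE = 217.6 × (1/3² − 1/8²) = 217.6 × 0.09549 = 20.78 eV.
λ = hc/ΔE = 1240 / 20.78 = 59.7 nm.

59.7 nm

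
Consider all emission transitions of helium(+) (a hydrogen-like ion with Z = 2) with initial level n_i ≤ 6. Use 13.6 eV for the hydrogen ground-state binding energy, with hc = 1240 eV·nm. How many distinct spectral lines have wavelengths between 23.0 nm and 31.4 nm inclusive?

5

Enumerate all n_i → n_f pairs with 1 ≤ n_f < n_i ≤ 6 and compute λ = 1240 / [13.6·4·(1/n_f² − 1/n_i²)].
Lines falling in [23.0, 31.4] nm: 6→1 (23.45 nm), 5→1 (23.74 nm), 4→1 (24.31 nm), 3→1 (25.64 nm), 2→1 (30.39 nm).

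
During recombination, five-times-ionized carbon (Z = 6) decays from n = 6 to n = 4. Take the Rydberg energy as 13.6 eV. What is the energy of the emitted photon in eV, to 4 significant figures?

The Bohr energies scale as Z², so for Z = 6: E_n = −489.6/n² eV.
E_6 = −489.6/36 = −13.60 eV and E_4 = −489.6/16 = −30.60 eV.
The photon energy is |E_6 − E_4| = 17.00 eV.

17.00 eV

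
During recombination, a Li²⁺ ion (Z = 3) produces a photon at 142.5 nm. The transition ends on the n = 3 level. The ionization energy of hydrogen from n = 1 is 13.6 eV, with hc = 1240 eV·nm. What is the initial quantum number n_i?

The photon energy is ΔE = hc/λ = 1240 / 142.5 = 8.702 eV.
With Z = 3, ΔE = 122.4 × (1/n_f² − 1/n_i²), so 1/n_f² − 1/n_i² = 0.07109.
With n_f = 3: 1/n_i² = 1/9 − 0.07109 = 0.04002, so n_i ≈ 5.00.

n_i = 5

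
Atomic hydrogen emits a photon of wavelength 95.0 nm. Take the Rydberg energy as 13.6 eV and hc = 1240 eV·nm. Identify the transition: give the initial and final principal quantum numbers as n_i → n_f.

n_i = 5, n_f = 1

The photon energy is ΔE = hc/λ = 1240 / 95.0 = 13.05 eV.
With Z = 1, ΔE = 13.60 × (1/n_f² − 1/n_i²), so 1/n_f² − 1/n_i² = 0.9598.
Trying n_f = 1 gives 1/n_i² = 0.04025, i.e. n_i ≈ 5; this pair matches.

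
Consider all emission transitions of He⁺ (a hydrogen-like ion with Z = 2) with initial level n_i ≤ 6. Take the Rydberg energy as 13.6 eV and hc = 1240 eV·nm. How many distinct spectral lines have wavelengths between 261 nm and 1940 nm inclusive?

6

Enumerate all n_i → n_f pairs with 1 ≤ n_f < n_i ≤ 6 and compute λ = 1240 / [13.6·4·(1/n_f² − 1/n_i²)].
Lines falling in [261, 1940] nm: 6→3 (273.5 nm), 5→3 (320.5 nm), 4→3 (468.9 nm), 6→4 (656.5 nm), 5→4 (1013 nm), 6→5 (1865 nm).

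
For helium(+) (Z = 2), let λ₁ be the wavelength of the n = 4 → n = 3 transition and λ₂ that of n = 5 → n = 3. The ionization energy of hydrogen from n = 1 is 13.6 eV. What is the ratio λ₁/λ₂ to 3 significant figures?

λ ∝ 1/ΔE ∝ 1/(1/n_f² − 1/n_i²), and the Z² and hc factors cancel in the ratio.
λ₁/λ₂ = (1/3² − 1/5²)/(1/3² − 1/4²) = 0.07111/0.04861 = 1.46.

1.46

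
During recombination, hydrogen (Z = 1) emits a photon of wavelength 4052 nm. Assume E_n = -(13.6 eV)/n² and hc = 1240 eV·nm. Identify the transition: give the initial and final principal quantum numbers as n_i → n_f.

n_i = 5, n_f = 4

The photon energy is ΔE = hc/λ = 1240 / 4052 = 0.3060 eV.
With Z = 1, ΔE = 13.60 × (1/n_f² − 1/n_i²), so 1/n_f² − 1/n_i² = 0.02250.
Trying n_f = 4 gives 1/n_i² = 0.04000, i.e. n_i ≈ 5; this pair matches.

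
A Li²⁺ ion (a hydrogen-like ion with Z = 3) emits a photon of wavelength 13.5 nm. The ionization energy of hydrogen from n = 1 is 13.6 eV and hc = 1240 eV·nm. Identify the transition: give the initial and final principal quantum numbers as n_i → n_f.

The photon energy is ΔE = hc/λ = 1240 / 13.5 = 91.85 eV.
With Z = 3, ΔE = 122.4 × (1/n_f² − 1/n_i²), so 1/n_f² − 1/n_i² = 0.7504.
Trying n_f = 1 gives 1/n_i² = 0.2496, i.e. n_i ≈ 2; this pair matches.

n_i = 2, n_f = 1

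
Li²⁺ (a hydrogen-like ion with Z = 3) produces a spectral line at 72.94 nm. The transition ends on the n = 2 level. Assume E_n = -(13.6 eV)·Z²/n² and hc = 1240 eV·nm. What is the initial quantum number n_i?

n_i = 3

The photon energy is ΔE = hc/λ = 1240 / 72.94 = 17.00 eV.
With Z = 3, ΔE = 122.4 × (1/n_f² − 1/n_i²), so 1/n_f² − 1/n_i² = 0.1389.
With n_f = 2: 1/n_i² = 1/4 − 0.1389 = 0.1111, so n_i ≈ 3.00.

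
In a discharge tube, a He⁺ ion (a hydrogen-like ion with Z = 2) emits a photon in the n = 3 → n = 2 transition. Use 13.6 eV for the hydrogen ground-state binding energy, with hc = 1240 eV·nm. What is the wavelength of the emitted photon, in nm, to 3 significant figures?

For Z = 2 the level energies scale as Z², so the effective Rydberg energy is 13.6 × 4 = 54.40 eV.
ΔE = 54.40 × (1/2² − 1/3²) = 54.40 × 0.1389 = 7.556 eV.
λ = hc/ΔE = 1240 / 7.556 = 164 nm.

164 nm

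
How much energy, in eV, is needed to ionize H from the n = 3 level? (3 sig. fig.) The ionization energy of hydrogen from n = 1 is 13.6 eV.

E_3 = −13.60/9 = −1.51 eV, so ionization (to E = 0) requires 1.51 eV.

1.51 eV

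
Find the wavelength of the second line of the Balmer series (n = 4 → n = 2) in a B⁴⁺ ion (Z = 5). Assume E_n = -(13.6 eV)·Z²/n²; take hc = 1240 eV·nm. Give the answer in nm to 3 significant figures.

The Balmer series terminates on n_f = 2; the second line has n_i = 2+2 = 4.
ΔE = 340.0 × (1/2² − 1/4²) = 63.75 eV.
λ = 1240 / 63.75 = 19.5 nm.

19.5 nm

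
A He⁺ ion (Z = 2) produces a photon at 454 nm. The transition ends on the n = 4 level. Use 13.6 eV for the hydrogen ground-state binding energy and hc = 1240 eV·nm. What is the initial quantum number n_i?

The photon energy is ΔE = hc/λ = 1240 / 454 = 2.731 eV.
With Z = 2, ΔE = 54.40 × (1/n_f² − 1/n_i²), so 1/n_f² − 1/n_i² = 0.05021.
With n_f = 4: 1/n_i² = 1/16 − 0.05021 = 0.01229, so n_i ≈ 9.02.

n_i = 9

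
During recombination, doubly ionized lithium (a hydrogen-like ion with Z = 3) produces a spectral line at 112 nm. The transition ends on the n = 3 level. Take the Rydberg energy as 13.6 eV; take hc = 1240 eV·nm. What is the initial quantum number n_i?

The photon energy is ΔE = hc/λ = 1240 / 112 = 11.07 eV.
With Z = 3, ΔE = 122.4 × (1/n_f² − 1/n_i²), so 1/n_f² − 1/n_i² = 0.09045.
With n_f = 3: 1/n_i² = 1/9 − 0.09045 = 0.02066, so n_i ≈ 6.96.

n_i = 7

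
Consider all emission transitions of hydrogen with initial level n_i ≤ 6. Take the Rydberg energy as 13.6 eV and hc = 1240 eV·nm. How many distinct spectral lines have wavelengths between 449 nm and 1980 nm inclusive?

5

Enumerate all n_i → n_f pairs with 1 ≤ n_f < n_i ≤ 6 and compute λ = 1240 / [13.6·1·(1/n_f² − 1/n_i²)].
Lines falling in [449, 1980] nm: 4→2 (486.3 nm), 3→2 (656.5 nm), 6→3 (1094 nm), 5→3 (1282 nm), 4→3 (1876 nm).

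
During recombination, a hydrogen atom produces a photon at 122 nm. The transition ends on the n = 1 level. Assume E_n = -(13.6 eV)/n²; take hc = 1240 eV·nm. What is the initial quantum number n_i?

The photon energy is ΔE = hc/λ = 1240 / 122 = 10.16 eV.
With Z = 1, ΔE = 13.60 × (1/n_f² − 1/n_i²), so 1/n_f² − 1/n_i² = 0.7473.
With n_f = 1: 1/n_i² = 1/1 − 0.7473 = 0.2527, so n_i ≈ 1.99.

n_i = 2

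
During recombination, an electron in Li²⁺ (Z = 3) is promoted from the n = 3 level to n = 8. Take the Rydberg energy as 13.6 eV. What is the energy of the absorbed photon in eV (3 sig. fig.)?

The Bohr energies scale as Z², so for Z = 3: E_n = −122.4/n² eV.
E_8 = −122.4/64 = −1.913 eV and E_3 = −122.4/9 = −13.60 eV.
The photon energy is |E_8 − E_3| = 11.7 eV.

11.7 eV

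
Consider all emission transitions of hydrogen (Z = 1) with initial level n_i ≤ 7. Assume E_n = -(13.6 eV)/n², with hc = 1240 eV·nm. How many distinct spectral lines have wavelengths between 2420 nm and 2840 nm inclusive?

1

Enumerate all n_i → n_f pairs with 1 ≤ n_f < n_i ≤ 7 and compute λ = 1240 / [13.6·1·(1/n_f² − 1/n_i²)].
Lines falling in [2420, 2840] nm: 6→4 (2626 nm).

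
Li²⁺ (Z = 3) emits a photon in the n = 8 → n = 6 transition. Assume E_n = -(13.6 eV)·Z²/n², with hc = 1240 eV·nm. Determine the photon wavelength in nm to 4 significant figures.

For Z = 3 the level energies scale as Z², so the effective Rydberg energy is 13.6 × 9 = 122.4 eV.
ΔE = 122.4 × (1/6² − 1/8²) = 122.4 × 0.01215 = 1.488 eV.
λ = hc/ΔE = 1240 / 1.488 = 833.6 nm.

833.6 nm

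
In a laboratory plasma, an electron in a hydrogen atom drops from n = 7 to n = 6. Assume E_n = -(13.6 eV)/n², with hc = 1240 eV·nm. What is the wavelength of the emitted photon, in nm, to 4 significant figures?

ΔE = 13.60 × (1/6² − 1/7²) = 13.60 × 0.007370 = 0.1002 eV.
λ = hc/ΔE = 1240 / 0.1002 = 12370 nm.

12370 nm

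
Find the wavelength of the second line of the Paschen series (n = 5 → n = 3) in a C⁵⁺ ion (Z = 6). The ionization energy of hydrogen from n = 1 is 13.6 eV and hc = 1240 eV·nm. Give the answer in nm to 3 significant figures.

35.6 nm

The Paschen series terminates on n_f = 3; the second line has n_i = 3+2 = 5.
ΔE = 489.6 × (1/3² − 1/5²) = 34.82 eV.
λ = 1240 / 34.82 = 35.6 nm.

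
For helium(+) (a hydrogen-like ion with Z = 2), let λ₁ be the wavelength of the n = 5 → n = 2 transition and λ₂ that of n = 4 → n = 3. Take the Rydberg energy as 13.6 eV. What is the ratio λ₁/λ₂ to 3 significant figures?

λ ∝ 1/ΔE ∝ 1/(1/n_f² − 1/n_i²), and the Z² and hc factors cancel in the ratio.
λ₁/λ₂ = (1/3² − 1/4²)/(1/2² − 1/5²) = 0.04861/0.2100 = 0.231.

0.231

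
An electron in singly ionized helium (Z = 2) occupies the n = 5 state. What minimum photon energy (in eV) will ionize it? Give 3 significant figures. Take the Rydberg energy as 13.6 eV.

2.18 eV

E_n = −13.6 Z²/n² = −54.40/n² eV for Z = 2.
E_5 = −54.40/25 = −2.18 eV, so ionization (to E = 0) requires 2.18 eV.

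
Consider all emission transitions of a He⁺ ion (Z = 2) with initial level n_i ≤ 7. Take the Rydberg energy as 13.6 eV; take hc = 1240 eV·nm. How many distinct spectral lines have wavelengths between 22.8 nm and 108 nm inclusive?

8

Enumerate all n_i → n_f pairs with 1 ≤ n_f < n_i ≤ 7 and compute λ = 1240 / [13.6·4·(1/n_f² − 1/n_i²)].
Lines falling in [22.8, 108] nm: 7→1 (23.27 nm), 6→1 (23.45 nm), 5→1 (23.74 nm), 4→1 (24.31 nm), 3→1 (25.64 nm), 2→1 (30.39 nm), 7→2 (99.28 nm), 6→2 (102.6 nm).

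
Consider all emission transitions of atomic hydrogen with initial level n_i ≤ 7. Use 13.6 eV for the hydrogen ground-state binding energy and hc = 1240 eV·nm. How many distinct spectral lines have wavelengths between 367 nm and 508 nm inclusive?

4

Enumerate all n_i → n_f pairs with 1 ≤ n_f < n_i ≤ 7 and compute λ = 1240 / [13.6·1·(1/n_f² − 1/n_i²)].
Lines falling in [367, 508] nm: 7→2 (397.1 nm), 6→2 (410.3 nm), 5→2 (434.2 nm), 4→2 (486.3 nm).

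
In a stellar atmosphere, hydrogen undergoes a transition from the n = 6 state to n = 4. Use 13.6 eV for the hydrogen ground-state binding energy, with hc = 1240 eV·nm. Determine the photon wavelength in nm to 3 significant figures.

ΔE = 13.60 × (1/4² − 1/6²) = 13.60 × 0.03472 = 0.4722 eV.
λ = hc/ΔE = 1240 / 0.4722 = 2630 nm.

2630 nm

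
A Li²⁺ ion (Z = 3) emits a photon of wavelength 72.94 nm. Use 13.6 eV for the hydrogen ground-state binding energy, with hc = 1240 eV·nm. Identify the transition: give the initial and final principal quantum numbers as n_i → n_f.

n_i = 3, n_f = 2

The photon energy is ΔE = hc/λ = 1240 / 72.94 = 17.00 eV.
With Z = 3, ΔE = 122.4 × (1/n_f² − 1/n_i²), so 1/n_f² − 1/n_i² = 0.1389.
Trying n_f = 2 gives 1/n_i² = 0.1111, i.e. n_i ≈ 3; this pair matches.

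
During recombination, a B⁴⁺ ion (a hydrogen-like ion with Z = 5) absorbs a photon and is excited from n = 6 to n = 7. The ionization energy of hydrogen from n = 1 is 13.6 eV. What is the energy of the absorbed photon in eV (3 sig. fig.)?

2.51 eV

The Bohr energies scale as Z², so for Z = 5: E_n = −340.0/n² eV.
E_7 = −340.0/49 = −6.939 eV and E_6 = −340.0/36 = −9.444 eV.
The photon energy is |E_7 − E_6| = 2.51 eV.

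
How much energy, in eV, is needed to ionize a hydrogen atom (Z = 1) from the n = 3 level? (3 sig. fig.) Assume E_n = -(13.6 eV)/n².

E_3 = −13.60/9 = −1.51 eV, so ionization (to E = 0) requires 1.51 eV.

1.51 eV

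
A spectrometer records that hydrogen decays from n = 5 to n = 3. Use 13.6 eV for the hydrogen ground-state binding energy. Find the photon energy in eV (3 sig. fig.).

E_5 = −13.60/25 = −0.5440 eV and E_3 = −13.60/9 = −1.511 eV.
The photon energy is |E_5 − E_3| = 0.967 eV.

0.967 eV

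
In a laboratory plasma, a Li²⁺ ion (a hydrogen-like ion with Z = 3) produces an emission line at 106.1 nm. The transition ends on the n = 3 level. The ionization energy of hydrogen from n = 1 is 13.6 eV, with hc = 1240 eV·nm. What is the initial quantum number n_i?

The photon energy is ΔE = hc/λ = 1240 / 106.1 = 11.69 eV.
With Z = 3, ΔE = 122.4 × (1/n_f² − 1/n_i²), so 1/n_f² − 1/n_i² = 0.09548.
With n_f = 3: 1/n_i² = 1/9 − 0.09548 = 0.01563, so n_i ≈ 8.00.

n_i = 8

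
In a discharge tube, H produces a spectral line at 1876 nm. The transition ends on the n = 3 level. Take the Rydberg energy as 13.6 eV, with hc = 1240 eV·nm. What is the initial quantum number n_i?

The photon energy is ΔE = hc/λ = 1240 / 1876 = 0.6610 eV.
With Z = 1, ΔE = 13.60 × (1/n_f² − 1/n_i²), so 1/n_f² − 1/n_i² = 0.04860.
With n_f = 3: 1/n_i² = 1/9 − 0.04860 = 0.06251, so n_i ≈ 4.00.

n_i = 4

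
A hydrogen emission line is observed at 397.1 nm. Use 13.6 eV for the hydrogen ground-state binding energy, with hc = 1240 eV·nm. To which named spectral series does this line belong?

ΔE = 1240/397.1 = 3.123 eV.
This matches 13.6 × (1/2² − 1/7²), so n_f = 2: the Balmer series.

Balmer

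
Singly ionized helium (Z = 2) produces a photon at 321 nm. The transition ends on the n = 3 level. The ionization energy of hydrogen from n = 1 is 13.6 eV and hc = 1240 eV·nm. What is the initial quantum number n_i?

n_i = 5

The photon energy is ΔE = hc/λ = 1240 / 321 = 3.863 eV.
With Z = 2, ΔE = 54.40 × (1/n_f² − 1/n_i²), so 1/n_f² − 1/n_i² = 0.07101.
With n_f = 3: 1/n_i² = 1/9 − 0.07101 = 0.04010, so n_i ≈ 4.99.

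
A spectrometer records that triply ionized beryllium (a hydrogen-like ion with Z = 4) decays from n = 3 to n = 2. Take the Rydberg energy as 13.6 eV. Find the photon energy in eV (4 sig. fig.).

The Bohr energies scale as Z², so for Z = 4: E_n = −217.6/n² eV.
E_3 = −217.6/9 = −24.18 eV and E_2 = −217.6/4 = −54.40 eV.
The photon energy is |E_3 − E_2| = 30.22 eV.

30.22 eV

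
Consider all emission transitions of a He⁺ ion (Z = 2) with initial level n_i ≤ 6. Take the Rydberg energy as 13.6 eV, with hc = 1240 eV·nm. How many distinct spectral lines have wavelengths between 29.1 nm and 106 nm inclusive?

Enumerate all n_i → n_f pairs with 1 ≤ n_f < n_i ≤ 6 and compute λ = 1240 / [13.6·4·(1/n_f² − 1/n_i²)].
Lines falling in [29.1, 106] nm: 2→1 (30.39 nm), 6→2 (102.6 nm).

2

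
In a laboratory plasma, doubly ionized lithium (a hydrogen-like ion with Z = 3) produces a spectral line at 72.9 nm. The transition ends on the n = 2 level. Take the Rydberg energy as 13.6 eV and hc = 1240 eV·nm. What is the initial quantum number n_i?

The photon energy is ΔE = hc/λ = 1240 / 72.9 = 17.01 eV.
With Z = 3, ΔE = 122.4 × (1/n_f² − 1/n_i²), so 1/n_f² − 1/n_i² = 0.1390.
With n_f = 2: 1/n_i² = 1/4 − 0.1390 = 0.1110, so n_i ≈ 3.00.

n_i = 3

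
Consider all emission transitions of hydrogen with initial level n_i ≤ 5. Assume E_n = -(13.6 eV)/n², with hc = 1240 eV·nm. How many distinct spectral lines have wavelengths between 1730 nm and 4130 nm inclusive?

2

Enumerate all n_i → n_f pairs with 1 ≤ n_f < n_i ≤ 5 and compute λ = 1240 / [13.6·1·(1/n_f² − 1/n_i²)].
Lines falling in [1730, 4130] nm: 4→3 (1876 nm), 5→4 (4052 nm).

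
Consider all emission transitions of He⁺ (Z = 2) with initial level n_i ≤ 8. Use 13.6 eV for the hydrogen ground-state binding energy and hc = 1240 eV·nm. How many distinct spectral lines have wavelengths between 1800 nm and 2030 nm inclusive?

2

Enumerate all n_i → n_f pairs with 1 ≤ n_f < n_i ≤ 8 and compute λ = 1240 / [13.6·4·(1/n_f² − 1/n_i²)].
Lines falling in [1800, 2030] nm: 6→5 (1865 nm), 8→6 (1876 nm).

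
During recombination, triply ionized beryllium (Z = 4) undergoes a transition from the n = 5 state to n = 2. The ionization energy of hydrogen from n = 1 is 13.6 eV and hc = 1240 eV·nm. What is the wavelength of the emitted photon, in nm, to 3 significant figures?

For Z = 4 the level energies scale as Z², so the effective Rydberg energy is 13.6 × 16 = 217.6 eV.
ΔE = 217.6 × (1/2² − 1/5²) = 217.6 × 0.2100 = 45.70 eV.
λ = hc/ΔE = 1240 / 45.70 = 27.1 nm.

27.1 nm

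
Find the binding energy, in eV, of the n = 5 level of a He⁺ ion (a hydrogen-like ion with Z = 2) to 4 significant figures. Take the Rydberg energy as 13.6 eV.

E_n = −13.6 Z²/n² = −54.40/n² eV for Z = 2.
E_5 = −54.40/25 = −2.176 eV, so ionization (to E = 0) requires 2.176 eV.

2.176 eV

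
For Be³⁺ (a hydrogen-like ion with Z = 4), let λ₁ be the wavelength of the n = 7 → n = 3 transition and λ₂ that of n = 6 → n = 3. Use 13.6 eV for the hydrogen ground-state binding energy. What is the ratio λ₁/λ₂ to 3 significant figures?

0.919

λ ∝ 1/ΔE ∝ 1/(1/n_f² − 1/n_i²), and the Z² and hc factors cancel in the ratio.
λ₁/λ₂ = (1/3² − 1/6²)/(1/3² − 1/7²) = 0.08333/0.09070 = 0.919.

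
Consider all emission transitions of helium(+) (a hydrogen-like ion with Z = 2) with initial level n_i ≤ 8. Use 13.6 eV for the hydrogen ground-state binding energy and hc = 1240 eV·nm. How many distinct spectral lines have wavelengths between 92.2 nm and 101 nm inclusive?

Enumerate all n_i → n_f pairs with 1 ≤ n_f < n_i ≤ 8 and compute λ = 1240 / [13.6·4·(1/n_f² − 1/n_i²)].
Lines falling in [92.2, 101] nm: 8→2 (97.25 nm), 7→2 (99.28 nm).

2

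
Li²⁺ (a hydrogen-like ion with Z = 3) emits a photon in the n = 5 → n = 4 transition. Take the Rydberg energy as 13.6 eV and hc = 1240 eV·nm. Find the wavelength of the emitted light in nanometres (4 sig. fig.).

For Z = 3 the level energies scale as Z², so the effective Rydberg energy is 13.6 × 9 = 122.4 eV.
ΔE = 122.4 × (1/4² − 1/5²) = 122.4 × 0.02250 = 2.754 eV.
λ = hc/ΔE = 1240 / 2.754 = 450.3 nm.

450.3 nm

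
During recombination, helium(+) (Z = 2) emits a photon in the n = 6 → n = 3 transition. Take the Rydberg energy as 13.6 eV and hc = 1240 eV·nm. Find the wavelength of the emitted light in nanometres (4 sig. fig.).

For Z = 2 the level energies scale as Z², so the effective Rydberg energy is 13.6 × 4 = 54.40 eV.
ΔE = 54.40 × (1/3² − 1/6²) = 54.40 × 0.08333 = 4.533 eV.
λ = hc/ΔE = 1240 / 4.533 = 273.5 nm.

273.5 nm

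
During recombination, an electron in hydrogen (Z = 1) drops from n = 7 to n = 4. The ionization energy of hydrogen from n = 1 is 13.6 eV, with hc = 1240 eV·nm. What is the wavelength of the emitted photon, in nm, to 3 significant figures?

2170 nm

ΔE = 13.60 × (1/4² − 1/7²) = 13.60 × 0.04209 = 0.5724 eV.
λ = hc/ΔE = 1240 / 0.5724 = 2170 nm.
This line belongs to the Brackett series.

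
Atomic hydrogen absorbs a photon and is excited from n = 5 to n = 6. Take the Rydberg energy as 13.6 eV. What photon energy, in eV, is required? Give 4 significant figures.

E_6 = −13.60/36 = −0.3778 eV and E_5 = −13.60/25 = −0.5440 eV.
The photon energy is |E_6 − E_5| = 0.1662 eV.

0.1662 eV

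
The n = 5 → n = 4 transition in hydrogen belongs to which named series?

Brackett

The series is set by the lower level: n_f = 4 is the Brackett series.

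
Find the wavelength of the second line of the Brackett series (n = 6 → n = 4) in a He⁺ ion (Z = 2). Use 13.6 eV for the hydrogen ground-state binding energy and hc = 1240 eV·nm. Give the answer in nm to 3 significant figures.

The Brackett series terminates on n_f = 4; the second line has n_i = 4+2 = 6.
ΔE = 54.40 × (1/4² − 1/6²) = 1.889 eV.
λ = 1240 / 1.889 = 656 nm.

656 nm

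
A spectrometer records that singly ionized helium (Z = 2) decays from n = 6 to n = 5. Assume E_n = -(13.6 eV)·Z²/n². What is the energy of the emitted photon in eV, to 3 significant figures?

The Bohr energies scale as Z², so for Z = 2: E_n = −54.40/n² eV.
E_6 = −54.40/36 = −1.511 eV and E_5 = −54.40/25 = −2.176 eV.
The photon energy is |E_6 − E_5| = 0.665 eV.

0.665 eV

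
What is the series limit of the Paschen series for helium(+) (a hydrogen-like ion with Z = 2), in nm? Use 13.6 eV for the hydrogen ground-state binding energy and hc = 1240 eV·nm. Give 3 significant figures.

The Paschen series has lower level n_f = 3; the series limit corresponds to n_i → ∞.
ΔE_max = 13.6 × 4 / 3² = 6.044 eV.
λ_min = 1240 / 6.044 = 205 nm.

205 nm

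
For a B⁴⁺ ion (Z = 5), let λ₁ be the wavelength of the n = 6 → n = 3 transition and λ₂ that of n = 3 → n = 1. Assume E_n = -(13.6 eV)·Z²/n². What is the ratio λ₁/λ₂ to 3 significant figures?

10.7

λ ∝ 1/ΔE ∝ 1/(1/n_f² − 1/n_i²), and the Z² and hc factors cancel in the ratio.
λ₁/λ₂ = (1/1² − 1/3²)/(1/3² − 1/6²) = 0.8889/0.08333 = 10.7.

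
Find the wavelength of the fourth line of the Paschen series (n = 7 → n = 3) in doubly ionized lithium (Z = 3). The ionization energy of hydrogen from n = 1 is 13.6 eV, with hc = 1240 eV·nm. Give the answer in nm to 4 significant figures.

The Paschen series terminates on n_f = 3; the fourth line has n_i = 3+4 = 7.
ΔE = 122.4 × (1/3² − 1/7²) = 11.10 eV.
λ = 1240 / 11.10 = 111.7 nm.

111.7 nm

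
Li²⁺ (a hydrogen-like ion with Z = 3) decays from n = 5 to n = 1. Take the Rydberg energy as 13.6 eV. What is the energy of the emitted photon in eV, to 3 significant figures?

The Bohr energies scale as Z², so for Z = 3: E_n = −122.4/n² eV.
E_5 = −122.4/25 = −4.896 eV and E_1 = −122.4/1 = −122.4 eV.
The photon energy is |E_5 − E_1| = 118 eV.

118 eV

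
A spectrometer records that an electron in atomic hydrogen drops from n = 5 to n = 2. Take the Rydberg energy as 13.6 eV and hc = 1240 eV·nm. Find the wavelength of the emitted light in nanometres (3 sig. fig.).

434 nm

ΔE = 13.60 × (1/2² − 1/5²) = 13.60 × 0.2100 = 2.856 eV.
λ = hc/ΔE = 1240 / 2.856 = 434 nm.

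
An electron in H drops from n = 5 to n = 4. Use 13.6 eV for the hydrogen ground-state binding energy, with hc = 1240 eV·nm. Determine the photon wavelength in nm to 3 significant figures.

4050 nm

ΔE = 13.60 × (1/4² − 1/5²) = 13.60 × 0.02250 = 0.3060 eV.
λ = hc/ΔE = 1240 / 0.3060 = 4050 nm.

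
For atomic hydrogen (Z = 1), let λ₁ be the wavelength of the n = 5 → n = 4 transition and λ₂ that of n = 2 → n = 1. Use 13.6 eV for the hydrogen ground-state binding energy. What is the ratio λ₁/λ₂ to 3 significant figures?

33.3

λ ∝ 1/ΔE ∝ 1/(1/n_f² − 1/n_i²), and the Z² and hc factors cancel in the ratio.
λ₁/λ₂ = (1/1² − 1/2²)/(1/4² − 1/5²) = 0.7500/0.02250 = 33.3.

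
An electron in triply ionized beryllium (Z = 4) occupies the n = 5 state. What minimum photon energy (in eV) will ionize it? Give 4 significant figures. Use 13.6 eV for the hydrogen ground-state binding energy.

8.704 eV

E_n = −13.6 Z²/n² = −217.6/n² eV for Z = 4.
E_5 = −217.6/25 = −8.704 eV, so ionization (to E = 0) requires 8.704 eV.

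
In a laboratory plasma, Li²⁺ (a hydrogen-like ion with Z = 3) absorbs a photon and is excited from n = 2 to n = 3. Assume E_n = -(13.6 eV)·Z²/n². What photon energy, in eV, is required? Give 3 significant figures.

The Bohr energies scale as Z², so for Z = 3: E_n = −122.4/n² eV.
E_3 = −122.4/9 = −13.60 eV and E_2 = −122.4/4 = −30.60 eV.
The photon energy is |E_3 − E_2| = 17.0 eV.

17.0 eV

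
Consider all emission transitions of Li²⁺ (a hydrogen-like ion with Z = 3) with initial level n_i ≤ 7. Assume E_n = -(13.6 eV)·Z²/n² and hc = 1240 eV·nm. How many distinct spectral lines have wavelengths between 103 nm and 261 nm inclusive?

Enumerate all n_i → n_f pairs with 1 ≤ n_f < n_i ≤ 7 and compute λ = 1240 / [13.6·9·(1/n_f² − 1/n_i²)].
Lines falling in [103, 261] nm: 7→3 (111.7 nm), 6→3 (121.6 nm), 5→3 (142.5 nm), 4→3 (208.4 nm), 7→4 (240.7 nm).

5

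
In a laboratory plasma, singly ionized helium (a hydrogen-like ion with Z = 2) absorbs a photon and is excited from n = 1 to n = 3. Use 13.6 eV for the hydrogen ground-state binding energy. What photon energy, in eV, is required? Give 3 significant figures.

48.4 eV

The Bohr energies scale as Z², so for Z = 2: E_n = −54.40/n² eV.
E_3 = −54.40/9 = −6.044 eV and E_1 = −54.40/1 = −54.40 eV.
The photon energy is |E_3 − E_1| = 48.4 eV.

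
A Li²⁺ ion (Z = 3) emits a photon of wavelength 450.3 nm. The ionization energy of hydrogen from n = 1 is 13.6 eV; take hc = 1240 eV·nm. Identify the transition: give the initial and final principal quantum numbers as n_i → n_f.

The photon energy is ΔE = hc/λ = 1240 / 450.3 = 2.754 eV.
With Z = 3, ΔE = 122.4 × (1/n_f² − 1/n_i²), so 1/n_f² − 1/n_i² = 0.02250.
Trying n_f = 4 gives 1/n_i² = 0.04000, i.e. n_i ≈ 5; this pair matches.

n_i = 5, n_f = 4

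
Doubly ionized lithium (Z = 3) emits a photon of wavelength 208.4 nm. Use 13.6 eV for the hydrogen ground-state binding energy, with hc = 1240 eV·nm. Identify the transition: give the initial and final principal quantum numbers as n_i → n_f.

The photon energy is ΔE = hc/λ = 1240 / 208.4 = 5.950 eV.
With Z = 3, ΔE = 122.4 × (1/n_f² − 1/n_i²), so 1/n_f² − 1/n_i² = 0.04861.
Trying n_f = 3 gives 1/n_i² = 0.06250, i.e. n_i ≈ 4; this pair matches.

n_i = 4, n_f = 3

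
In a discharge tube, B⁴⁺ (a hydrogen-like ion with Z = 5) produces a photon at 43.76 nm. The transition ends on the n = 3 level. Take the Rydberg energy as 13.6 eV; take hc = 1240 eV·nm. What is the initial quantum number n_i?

n_i = 6

The photon energy is ΔE = hc/λ = 1240 / 43.76 = 28.34 eV.
With Z = 5, ΔE = 340.0 × (1/n_f² − 1/n_i²), so 1/n_f² − 1/n_i² = 0.08334.
With n_f = 3: 1/n_i² = 1/9 − 0.08334 = 0.02777, so n_i ≈ 6.00.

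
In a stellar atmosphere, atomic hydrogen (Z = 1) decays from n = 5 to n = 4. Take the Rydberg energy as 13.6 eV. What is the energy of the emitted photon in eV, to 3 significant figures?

0.306 eV

E_5 = −13.60/25 = −0.5440 eV and E_4 = −13.60/16 = −0.8500 eV.
The photon energy is |E_5 − E_4| = 0.306 eV.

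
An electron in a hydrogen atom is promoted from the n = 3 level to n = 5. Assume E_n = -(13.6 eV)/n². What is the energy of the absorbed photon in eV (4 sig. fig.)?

0.9671 eV

E_5 = −13.60/25 = −0.5440 eV and E_3 = −13.60/9 = −1.511 eV.
The photon energy is |E_5 − E_3| = 0.9671 eV.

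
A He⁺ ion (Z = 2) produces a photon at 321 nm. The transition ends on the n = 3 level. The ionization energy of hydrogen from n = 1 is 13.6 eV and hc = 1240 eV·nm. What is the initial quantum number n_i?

n_i = 5

The photon energy is ΔE = hc/λ = 1240 / 321 = 3.863 eV.
With Z = 2, ΔE = 54.40 × (1/n_f² − 1/n_i²), so 1/n_f² − 1/n_i² = 0.07101.
With n_f = 3: 1/n_i² = 1/9 − 0.07101 = 0.04010, so n_i ≈ 4.99.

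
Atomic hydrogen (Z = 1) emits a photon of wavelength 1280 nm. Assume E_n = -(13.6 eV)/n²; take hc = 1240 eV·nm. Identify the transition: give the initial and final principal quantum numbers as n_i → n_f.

The photon energy is ΔE = hc/λ = 1240 / 1280 = 0.9688 eV.
With Z = 1, ΔE = 13.60 × (1/n_f² − 1/n_i²), so 1/n_f² − 1/n_i² = 0.07123.
Trying n_f = 3 gives 1/n_i² = 0.03988, i.e. n_i ≈ 5; this pair matches.

n_i = 5, n_f = 3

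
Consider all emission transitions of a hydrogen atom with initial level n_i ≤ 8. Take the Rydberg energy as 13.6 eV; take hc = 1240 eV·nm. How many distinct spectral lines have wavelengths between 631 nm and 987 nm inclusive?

Enumerate all n_i → n_f pairs with 1 ≤ n_f < n_i ≤ 8 and compute λ = 1240 / [13.6·1·(1/n_f² − 1/n_i²)].
Lines falling in [631, 987] nm: 3→2 (656.5 nm), 8→3 (954.9 nm).

2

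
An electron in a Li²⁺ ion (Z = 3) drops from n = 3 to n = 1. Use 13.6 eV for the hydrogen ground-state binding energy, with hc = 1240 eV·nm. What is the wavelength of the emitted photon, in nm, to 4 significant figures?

For Z = 3 the level energies scale as Z², so the effective Rydberg energy is 13.6 × 9 = 122.4 eV.
ΔE = 122.4 × (1/1² − 1/3²) = 122.4 × 0.8889 = 108.8 eV.
λ = hc/ΔE = 1240 / 108.8 = 11.40 nm.

11.40 nm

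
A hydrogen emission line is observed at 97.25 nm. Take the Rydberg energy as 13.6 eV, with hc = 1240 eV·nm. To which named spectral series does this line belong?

ΔE = 1240/97.25 = 12.75 eV.
This matches 13.6 × (1/1² − 1/4²), so n_f = 1: the Lyman series.

Lyman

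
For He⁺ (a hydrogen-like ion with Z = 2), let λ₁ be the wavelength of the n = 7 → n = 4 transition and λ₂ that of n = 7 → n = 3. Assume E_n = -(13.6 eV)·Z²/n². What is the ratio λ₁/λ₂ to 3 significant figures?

λ ∝ 1/ΔE ∝ 1/(1/n_f² − 1/n_i²), and the Z² and hc factors cancel in the ratio.
λ₁/λ₂ = (1/3² − 1/7²)/(1/4² − 1/7²) = 0.09070/0.04209 = 2.15.

2.15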